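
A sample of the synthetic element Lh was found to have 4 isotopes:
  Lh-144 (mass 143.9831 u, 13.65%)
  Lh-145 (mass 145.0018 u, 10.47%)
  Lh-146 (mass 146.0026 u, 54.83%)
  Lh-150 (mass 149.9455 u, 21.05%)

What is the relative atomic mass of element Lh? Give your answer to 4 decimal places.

146.4521 u

Ar = Σ fᵢ·mᵢ = 0.1365 × 143.9831 + 0.1047 × 145.0018 + 0.5483 × 146.0026 + 0.2105 × 149.9455
= 19.65369 + 15.18169 + 80.05323 + 31.56353 = 146.45214 u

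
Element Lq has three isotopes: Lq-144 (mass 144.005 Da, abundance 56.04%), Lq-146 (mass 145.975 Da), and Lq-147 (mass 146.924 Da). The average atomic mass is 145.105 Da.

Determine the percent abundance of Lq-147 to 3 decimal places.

Let x and y be the fractions of Lq-146 and Lq-147. Then x + y = 1 − 0.5604 = 0.4396 and 145.975x + 146.924y = 145.105 − 0.5604×144.005 = 64.404598.
Substituting: 145.975x + 146.924(0.4396 − x) = 64.404598
(145.975 − 146.924)x = -0.1831924  ⇒  x = 0.19304, y = 0.24656
Lq-146: 19.304%, Lq-147: 24.656%.

24.656%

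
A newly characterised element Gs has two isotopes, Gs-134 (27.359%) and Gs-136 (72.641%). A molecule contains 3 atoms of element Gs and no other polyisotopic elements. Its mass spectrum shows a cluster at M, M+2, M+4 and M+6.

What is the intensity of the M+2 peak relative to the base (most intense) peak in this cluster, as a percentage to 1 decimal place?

Binomial terms of (0.27359 + 0.72641)^3: M 0.0205, M+2 0.1631, M+4 0.4331, M+6 0.3833 → M+4 is the base peak.
P(M+4) = C(3,2) × 0.27359^1 × 0.72641^2 = 3 × 0.27359 × 0.52767149 = 0.433097 (base)
P(M+2) = C(3,1) × 0.27359^2 × 0.72641^1 = 3 × 0.07485149 × 0.72641 = 0.163119
Relative intensity = 0.163119 / 0.433097 × 100 = 37.7

37.7%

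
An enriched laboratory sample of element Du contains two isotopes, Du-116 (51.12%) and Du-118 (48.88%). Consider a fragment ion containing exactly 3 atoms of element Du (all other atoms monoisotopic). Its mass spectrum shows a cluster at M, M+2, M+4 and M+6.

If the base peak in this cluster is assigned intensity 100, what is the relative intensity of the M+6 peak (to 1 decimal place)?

Binomial terms of (0.5112 + 0.4888)^3: M 0.1336, M+2 0.3832, M+4 0.3664, M+6 0.1168 → M+2 is the base peak.
P(M+2) = C(3,1) × 0.5112^2 × 0.4888^1 = 3 × 0.26132544 × 0.4888 = 0.383208 (base)
P(M+6) = C(3,3) × 0.5112^0 × 0.4888^3 = 1 × 1.0000 × 0.11678676 = 0.116787
Relative intensity = 0.116787 / 0.383208 × 100 = 30.5

30.5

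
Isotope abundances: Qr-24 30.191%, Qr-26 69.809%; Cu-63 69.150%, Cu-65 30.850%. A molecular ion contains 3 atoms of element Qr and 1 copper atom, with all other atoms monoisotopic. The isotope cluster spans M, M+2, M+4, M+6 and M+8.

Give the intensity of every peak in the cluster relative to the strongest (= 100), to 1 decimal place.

5.1 : 37.8 : 98.0 : 100.0 : 28.3

Element Qr pattern (n=3): 0.02751899 : 0.19089197 : 0.44138908 : 0.34019995
Copper pattern (n=1): 0.6915 : 0.3085
Convolve the two distributions (both contribute in 2-u steps):
  M: 0.02751899×0.6915 = 0.019029
  M+2: 0.02751899×0.3085 + 0.19089197×0.6915 = 0.140491
  M+4: 0.19089197×0.3085 + 0.44138908×0.6915 = 0.364111
  M+6: 0.44138908×0.3085 + 0.34019995×0.6915 = 0.371417
  M+8: 0.34019995×0.3085 = 0.104952
Scale to base peak (0.371417) = 100: 5.1 : 37.8 : 98.0 : 100.0 : 28.3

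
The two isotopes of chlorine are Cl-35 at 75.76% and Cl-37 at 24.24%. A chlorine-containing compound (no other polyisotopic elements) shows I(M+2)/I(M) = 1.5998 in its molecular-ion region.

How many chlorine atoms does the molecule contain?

For n independent Cl atoms, I(M+2)/I(M) = n · (abundance Cl-37) / (abundance Cl-35) = n · 0.2424/0.7576.
n = 1.5998 × 0.7576/0.2424 = 5.00 ≈ 5

5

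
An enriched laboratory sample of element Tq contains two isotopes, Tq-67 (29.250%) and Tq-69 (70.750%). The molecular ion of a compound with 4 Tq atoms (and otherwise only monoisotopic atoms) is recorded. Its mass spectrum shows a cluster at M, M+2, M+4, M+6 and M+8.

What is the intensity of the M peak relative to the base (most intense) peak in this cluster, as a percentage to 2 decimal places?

1.77%

Term probabilities: M 0.0073, M+2 0.0708, M+4 0.2570, M+6 0.4143, M+8 0.2506. Base peak = M+6.
P(M+6) = C(4,3) × 0.29250^1 × 0.70750^3 = 4 × 0.2925 × 0.35414355 = 0.414348 (base)
P(M) = C(4,0) × 0.29250^4 × 0.70750^0 = 1 × 0.00731987 × 1.0000 = 0.007320
Relative intensity = 0.007320 / 0.414348 × 100 = 1.77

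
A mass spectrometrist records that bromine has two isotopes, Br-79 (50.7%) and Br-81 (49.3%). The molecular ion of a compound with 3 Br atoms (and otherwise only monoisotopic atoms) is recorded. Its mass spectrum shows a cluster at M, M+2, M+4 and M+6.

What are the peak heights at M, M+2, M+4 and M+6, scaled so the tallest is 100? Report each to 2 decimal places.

Expanding (0.507 + 0.493)^3:
P(M) = 0.507^3 = 0.130324
P(M+2) = 3 × 0.507^2 × 0.493^1 = 0.380175
P(M+4) = 3 × 0.507^1 × 0.493^2 = 0.369678
P(M+6) = 0.493^3 = 0.119823
The M+2 peak is largest (0.380175); scaling to 100 gives 34.28 : 100.00 : 97.24 : 31.52.

34.28 : 100.00 : 97.24 : 31.52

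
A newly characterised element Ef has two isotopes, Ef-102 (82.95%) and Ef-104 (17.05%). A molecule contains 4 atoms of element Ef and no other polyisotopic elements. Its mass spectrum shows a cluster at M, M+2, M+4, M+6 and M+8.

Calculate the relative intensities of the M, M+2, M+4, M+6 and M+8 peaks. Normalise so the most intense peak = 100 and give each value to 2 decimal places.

100.00 : 82.22 : 25.35 : 3.47 : 0.18

The 4 Ef atoms are independent, so intensities follow the terms of (0.8295 + 0.1705)^4.
P(M) = 0.8295^4 = 0.473441
P(M+2) = 4 × 0.8295^3 × 0.1705^1 = 0.389254
P(M+4) = 6 × 0.8295^2 × 0.1705^2 = 0.120014
P(M+6) = 4 × 0.8295^1 × 0.1705^3 = 0.016446
P(M+8) = 0.1705^4 = 0.000845
The M peak is largest (0.473441); scaling to 100 gives 100.00 : 82.22 : 25.35 : 3.47 : 0.18.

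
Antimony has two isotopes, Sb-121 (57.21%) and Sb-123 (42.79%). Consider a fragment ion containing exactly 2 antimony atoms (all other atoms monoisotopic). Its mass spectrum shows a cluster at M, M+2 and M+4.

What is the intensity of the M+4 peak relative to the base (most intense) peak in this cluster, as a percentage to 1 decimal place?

37.4%

Term probabilities: M 0.3273, M+2 0.4896, M+4 0.1831. Base peak = M+2.
P(M+2) = C(2,1) × 0.5721^1 × 0.4279^1 = 2 × 0.5721 × 0.4279 = 0.489603 (base)
P(M+4) = C(2,2) × 0.5721^0 × 0.4279^2 = 1 × 1.0000 × 0.18309841 = 0.183098
Relative intensity = 0.183098 / 0.489603 × 100 = 37.4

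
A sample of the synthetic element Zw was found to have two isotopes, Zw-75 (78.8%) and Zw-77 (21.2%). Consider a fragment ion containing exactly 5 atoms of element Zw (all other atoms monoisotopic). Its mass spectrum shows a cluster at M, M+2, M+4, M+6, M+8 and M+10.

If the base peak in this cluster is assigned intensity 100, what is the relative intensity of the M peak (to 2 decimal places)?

74.34

Term probabilities: M 0.3038, M+2 0.4087, M+4 0.2199, M+6 0.0592, M+8 0.0080, M+10 0.0004. Base peak = M+2.
P(M+2) = C(5,1) × 0.788^4 × 0.212^1 = 5 × 0.38557145 × 0.2120 = 0.408706 (base)
P(M) = C(5,0) × 0.788^5 × 0.212^0 = 1 × 0.3038303 × 1.0000 = 0.303830
Relative intensity = 0.303830 / 0.408706 × 100 = 74.34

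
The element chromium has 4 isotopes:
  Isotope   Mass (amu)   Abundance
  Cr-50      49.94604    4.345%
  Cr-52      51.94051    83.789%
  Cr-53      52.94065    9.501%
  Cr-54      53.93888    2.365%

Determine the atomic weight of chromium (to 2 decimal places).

The abundance-weighted mean is 0.04345 × 49.94604 + 0.83789 × 51.94051 + 0.09501 × 52.94065 + 0.02365 × 53.93888
= 2.170155 + 43.520434 + 5.029891 + 1.275655 = 51.996135 amu

52.00 amu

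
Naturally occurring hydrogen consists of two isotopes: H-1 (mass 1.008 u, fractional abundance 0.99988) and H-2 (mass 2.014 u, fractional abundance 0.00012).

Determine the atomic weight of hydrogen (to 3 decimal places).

Ar = Σ fᵢ·mᵢ = 0.99988 × 1.008 + 0.00012 × 2.014
= 1.0079 + 0.0002 = 1.0081 u

1.008 u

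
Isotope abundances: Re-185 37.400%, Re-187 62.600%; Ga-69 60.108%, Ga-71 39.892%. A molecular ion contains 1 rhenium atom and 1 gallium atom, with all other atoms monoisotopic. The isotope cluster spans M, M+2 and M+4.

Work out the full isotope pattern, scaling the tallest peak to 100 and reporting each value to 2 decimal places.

42.78 : 100.00 : 47.52

Rhenium pattern (n=1): 0.3740 : 0.6260
Gallium pattern (n=1): 0.60108 : 0.39892
Convolve the two distributions (both contribute in 2-u steps):
  M: 0.3740×0.60108 = 0.224804
  M+2: 0.3740×0.39892 + 0.6260×0.60108 = 0.525472
  M+4: 0.6260×0.39892 = 0.249724
Scale to base peak (0.525472) = 100: 42.78 : 100.00 : 47.52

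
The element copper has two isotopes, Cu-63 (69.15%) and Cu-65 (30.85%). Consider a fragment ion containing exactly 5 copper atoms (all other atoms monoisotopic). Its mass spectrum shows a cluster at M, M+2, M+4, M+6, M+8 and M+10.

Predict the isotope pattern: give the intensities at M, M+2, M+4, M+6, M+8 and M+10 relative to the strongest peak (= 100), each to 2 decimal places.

44.83 : 100.00 : 89.23 : 39.81 : 8.88 : 0.79

The 5 Cu atoms are independent, so intensities follow the terms of (0.6915 + 0.3085)^5.
P(M) = 0.6915^5 = 0.158111
P(M+2) = 5 × 0.6915^4 × 0.3085^1 = 0.352691
P(M+4) = 10 × 0.6915^3 × 0.3085^2 = 0.314693
P(M+6) = 10 × 0.6915^2 × 0.3085^3 = 0.140394
P(M+8) = 5 × 0.6915^1 × 0.3085^4 = 0.031317
P(M+10) = 0.3085^5 = 0.002794
The M+2 peak is largest (0.352691); scaling to 100 gives 44.83 : 100.00 : 89.23 : 39.81 : 8.88 : 0.79.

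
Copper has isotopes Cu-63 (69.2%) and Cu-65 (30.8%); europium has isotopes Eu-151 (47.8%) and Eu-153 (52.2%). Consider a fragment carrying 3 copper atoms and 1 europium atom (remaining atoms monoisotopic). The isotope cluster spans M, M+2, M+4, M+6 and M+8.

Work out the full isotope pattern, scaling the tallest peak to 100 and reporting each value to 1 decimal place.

41.2 : 100.0 : 84.6 : 30.4 : 4.0

Copper pattern (n=3): 0.33137389 : 0.44247034 : 0.19693766 : 0.02921811
Europium pattern (n=1): 0.4780 : 0.5220
Convolve the two distributions (both contribute in 2-u steps):
  M: 0.33137389×0.4780 = 0.158397
  M+2: 0.33137389×0.5220 + 0.44247034×0.4780 = 0.384478
  M+4: 0.44247034×0.5220 + 0.19693766×0.4780 = 0.325106
  M+6: 0.19693766×0.5220 + 0.02921811×0.4780 = 0.116768
  M+8: 0.02921811×0.5220 = 0.015252
Scale to base peak (0.384478) = 100: 41.2 : 100.0 : 84.6 : 30.4 : 4.0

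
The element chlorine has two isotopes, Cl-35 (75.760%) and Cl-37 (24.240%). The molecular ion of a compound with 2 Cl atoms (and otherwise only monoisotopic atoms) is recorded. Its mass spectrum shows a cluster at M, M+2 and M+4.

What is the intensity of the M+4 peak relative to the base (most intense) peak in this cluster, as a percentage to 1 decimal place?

10.2%

Term probabilities: M 0.5740, M+2 0.3673, M+4 0.0588. Base peak = M.
P(M) = C(2,0) × 0.75760^2 × 0.24240^0 = 1 × 0.57395776 × 1.0000 = 0.573958 (base)
P(M+4) = C(2,2) × 0.75760^0 × 0.24240^2 = 1 × 1.0000 × 0.05875776 = 0.058758
Relative intensity = 0.058758 / 0.573958 × 100 = 10.2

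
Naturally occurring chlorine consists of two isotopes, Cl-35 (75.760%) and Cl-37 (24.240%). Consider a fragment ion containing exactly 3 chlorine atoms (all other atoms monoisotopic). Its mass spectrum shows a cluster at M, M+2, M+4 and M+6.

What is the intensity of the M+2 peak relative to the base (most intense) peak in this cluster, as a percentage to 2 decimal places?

95.99%

(0.75760 + 0.24240)^3 gives M 0.4348, M+2 0.4174, M+4 0.1335, M+6 0.0142; the largest is M.
P(M) = C(3,0) × 0.75760^3 × 0.24240^0 = 1 × 0.4348304 × 1.0000 = 0.434830 (base)
P(M+2) = C(3,1) × 0.75760^2 × 0.24240^1 = 3 × 0.57395776 × 0.2424 = 0.417382
Relative intensity = 0.417382 / 0.434830 × 100 = 95.99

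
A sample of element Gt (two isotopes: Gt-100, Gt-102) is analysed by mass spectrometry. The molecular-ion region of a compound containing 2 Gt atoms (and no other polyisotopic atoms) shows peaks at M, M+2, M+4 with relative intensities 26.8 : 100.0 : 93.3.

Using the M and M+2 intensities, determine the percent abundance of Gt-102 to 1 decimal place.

65.1%

If p is the fraction of Gt that is Gt-100, then I(M+2)/I(M) = [C(2,1)·p^1·(1−p)] / p^2 = 2·(1−p)/p = 100.0/26.8 = 3.7313
(1−p)/p = 3.7313/2 = 1.8657  ⇒  p = 1/(1 + 1.8657) = 0.3490
Gt-100: 34.9%, Gt-102: 65.1%.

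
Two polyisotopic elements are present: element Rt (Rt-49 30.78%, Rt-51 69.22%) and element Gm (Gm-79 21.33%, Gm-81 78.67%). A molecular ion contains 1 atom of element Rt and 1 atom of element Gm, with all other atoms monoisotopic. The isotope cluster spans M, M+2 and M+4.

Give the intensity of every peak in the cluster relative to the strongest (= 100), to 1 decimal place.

12.1 : 71.6 : 100.0

Element Rt pattern (n=1): 0.3078 : 0.6922
Element Gm pattern (n=1): 0.2133 : 0.7867
Convolve the two distributions (both contribute in 2-u steps):
  M: 0.3078×0.2133 = 0.065654
  M+2: 0.3078×0.7867 + 0.6922×0.2133 = 0.389793
  M+4: 0.6922×0.7867 = 0.544554
Scale to base peak (0.544554) = 100: 12.1 : 71.6 : 100.0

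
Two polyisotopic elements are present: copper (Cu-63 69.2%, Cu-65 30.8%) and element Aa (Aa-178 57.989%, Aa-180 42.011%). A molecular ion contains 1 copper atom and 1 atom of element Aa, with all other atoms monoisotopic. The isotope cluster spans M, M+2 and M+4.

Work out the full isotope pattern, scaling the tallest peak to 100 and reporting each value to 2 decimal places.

Copper pattern (n=1): 0.6920 : 0.3080
Element Aa pattern (n=1): 0.57989 : 0.42011
Convolve the two distributions (both contribute in 2-u steps):
  M: 0.6920×0.57989 = 0.401284
  M+2: 0.6920×0.42011 + 0.3080×0.57989 = 0.469322
  M+4: 0.3080×0.42011 = 0.129394
Scale to base peak (0.469322) = 100: 85.50 : 100.00 : 27.57

85.50 : 100.00 : 27.57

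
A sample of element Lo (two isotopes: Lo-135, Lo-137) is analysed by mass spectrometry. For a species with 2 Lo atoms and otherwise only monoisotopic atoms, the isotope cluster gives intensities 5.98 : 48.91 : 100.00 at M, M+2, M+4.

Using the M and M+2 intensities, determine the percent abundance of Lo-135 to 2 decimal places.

19.65%

Let p = fractional abundance of Lo-135. I(M+2)/I(M) = [C(2,1)·p^1·(1−p)] / p^2 = 2·(1−p)/p = 48.91/5.98 = 8.1789
(1−p)/p = 8.1789/2 = 4.0895  ⇒  p = 1/(1 + 4.0895) = 0.1965
Lo-135: 19.65%, Lo-137: 80.35%.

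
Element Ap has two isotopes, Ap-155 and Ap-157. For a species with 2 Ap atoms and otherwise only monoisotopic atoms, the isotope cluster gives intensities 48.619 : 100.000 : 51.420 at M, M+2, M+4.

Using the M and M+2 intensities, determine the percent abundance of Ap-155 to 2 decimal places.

49.30%

If p is the fraction of Ap that is Ap-155, then I(M+2)/I(M) = [C(2,1)·p^1·(1−p)] / p^2 = 2·(1−p)/p = 100.000/48.619 = 2.0568
(1−p)/p = 2.0568/2 = 1.0284  ⇒  p = 1/(1 + 1.0284) = 0.4930
Ap-155: 49.30%, Ap-157: 50.70%.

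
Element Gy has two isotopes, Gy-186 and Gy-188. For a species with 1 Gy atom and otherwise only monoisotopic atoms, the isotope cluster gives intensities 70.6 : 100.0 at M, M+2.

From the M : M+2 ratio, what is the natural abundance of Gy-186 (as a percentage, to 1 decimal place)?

If p is the fraction of Gy that is Gy-186, then I(M+2)/I(M) = [C(1,1)·p^0·(1−p)] / p^1 = 1·(1−p)/p = 100.0/70.6 = 1.4164
(1−p)/p = 1.4164/1 = 1.4164  ⇒  p = 1/(1 + 1.4164) = 0.4138
Gy-186: 41.4%, Gy-188: 58.6%.

41.4%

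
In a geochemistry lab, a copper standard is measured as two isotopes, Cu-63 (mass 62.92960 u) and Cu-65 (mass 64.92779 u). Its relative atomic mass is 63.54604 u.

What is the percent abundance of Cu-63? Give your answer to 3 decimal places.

69.150%

With x = fraction of Cu-63 (so Cu-65 is 1 − x):
62.92960·x + 64.92779·(1 − x) = 63.54604
(62.92960 − 64.92779)·x = 63.54604 − 64.92779
x = -1.38175 / -1.99819 = 0.69150 → 69.150% Cu-63, 30.850% Cu-65.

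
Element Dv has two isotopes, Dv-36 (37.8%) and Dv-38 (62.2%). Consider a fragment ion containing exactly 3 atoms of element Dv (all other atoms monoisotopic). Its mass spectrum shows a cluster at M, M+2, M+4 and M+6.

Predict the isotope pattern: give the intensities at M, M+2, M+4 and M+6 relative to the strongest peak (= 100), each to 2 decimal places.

Expanding (0.378 + 0.622)^3:
P(M) = 0.378^3 = 0.054010
P(M+2) = 3 × 0.378^2 × 0.622^1 = 0.266622
P(M+4) = 3 × 0.378^1 × 0.622^2 = 0.438726
P(M+6) = 0.622^3 = 0.240642
The M+4 peak is largest (0.438726); scaling to 100 gives 12.31 : 60.77 : 100.00 : 54.85.

12.31 : 60.77 : 100.00 : 54.85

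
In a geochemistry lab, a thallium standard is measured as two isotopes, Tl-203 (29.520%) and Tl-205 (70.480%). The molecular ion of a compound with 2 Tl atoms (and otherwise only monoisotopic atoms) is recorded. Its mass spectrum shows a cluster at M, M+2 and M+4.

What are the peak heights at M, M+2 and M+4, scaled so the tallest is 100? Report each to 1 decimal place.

17.5 : 83.8 : 100.0

Expanding (0.29520 + 0.70480)^2:
P(M) = 0.29520^2 = 0.087143
P(M+2) = 2 × 0.29520^1 × 0.70480^1 = 0.416114
P(M+4) = 0.70480^2 = 0.496743
The M+4 peak is largest (0.496743); scaling to 100 gives 17.5 : 83.8 : 100.0.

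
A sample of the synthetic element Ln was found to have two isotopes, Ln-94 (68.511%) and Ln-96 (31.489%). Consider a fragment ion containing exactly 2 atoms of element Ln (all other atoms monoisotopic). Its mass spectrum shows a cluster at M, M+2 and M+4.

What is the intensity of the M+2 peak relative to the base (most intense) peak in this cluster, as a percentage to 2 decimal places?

91.92%

(0.68511 + 0.31489)^2 gives M 0.4694, M+2 0.4315, M+4 0.0992; the largest is M.
P(M) = C(2,0) × 0.68511^2 × 0.31489^0 = 1 × 0.46937571 × 1.0000 = 0.469376 (base)
P(M+2) = C(2,1) × 0.68511^1 × 0.31489^1 = 2 × 0.68511 × 0.31489 = 0.431469
Relative intensity = 0.431469 / 0.469376 × 100 = 91.92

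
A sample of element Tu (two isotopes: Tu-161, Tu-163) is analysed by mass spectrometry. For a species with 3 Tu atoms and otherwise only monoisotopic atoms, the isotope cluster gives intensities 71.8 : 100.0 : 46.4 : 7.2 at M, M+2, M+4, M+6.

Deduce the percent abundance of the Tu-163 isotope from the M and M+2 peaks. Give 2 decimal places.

If p is the fraction of Tu that is Tu-161, then I(M+2)/I(M) = [C(3,1)·p^2·(1−p)] / p^3 = 3·(1−p)/p = 100.0/71.8 = 1.3928
(1−p)/p = 1.3928/3 = 0.4643  ⇒  p = 1/(1 + 0.4643) = 0.6829
Tu-161: 68.29%, Tu-163: 31.71%.

31.71%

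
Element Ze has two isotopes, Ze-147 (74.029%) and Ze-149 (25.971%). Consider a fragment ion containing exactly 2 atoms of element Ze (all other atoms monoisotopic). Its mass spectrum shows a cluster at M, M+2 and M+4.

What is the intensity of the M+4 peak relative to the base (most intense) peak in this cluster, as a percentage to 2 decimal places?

(0.74029 + 0.25971)^2 gives M 0.5480, M+2 0.3845, M+4 0.0674; the largest is M.
P(M) = C(2,0) × 0.74029^2 × 0.25971^0 = 1 × 0.54802928 × 1.0000 = 0.548029 (base)
P(M+4) = C(2,2) × 0.74029^0 × 0.25971^2 = 1 × 1.0000 × 0.06744928 = 0.067449
Relative intensity = 0.067449 / 0.548029 × 100 = 12.31

12.31%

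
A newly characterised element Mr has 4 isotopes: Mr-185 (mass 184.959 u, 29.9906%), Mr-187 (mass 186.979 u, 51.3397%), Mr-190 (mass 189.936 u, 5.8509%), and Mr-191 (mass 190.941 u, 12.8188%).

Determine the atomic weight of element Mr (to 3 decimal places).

The abundance-weighted mean is 0.299906 × 184.959 + 0.513397 × 186.979 + 0.058509 × 189.936 + 0.128188 × 190.941
= 55.4703 + 95.9945 + 11.1130 + 24.4763 = 187.0541 u

187.054 u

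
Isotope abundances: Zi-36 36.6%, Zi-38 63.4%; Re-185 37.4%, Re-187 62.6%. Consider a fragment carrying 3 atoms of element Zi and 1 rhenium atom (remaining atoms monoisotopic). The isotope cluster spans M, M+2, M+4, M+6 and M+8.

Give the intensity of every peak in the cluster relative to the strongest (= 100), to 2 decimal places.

4.93 : 33.90 : 87.34 : 100.00 : 42.93

Element Zi pattern (n=3): 0.0490279 : 0.25478431 : 0.44134769 : 0.2548401
Rhenium pattern (n=1): 0.3740 : 0.6260
Convolve the two distributions (both contribute in 2-u steps):
  M: 0.0490279×0.3740 = 0.018336
  M+2: 0.0490279×0.6260 + 0.25478431×0.3740 = 0.125981
  M+4: 0.25478431×0.6260 + 0.44134769×0.3740 = 0.324559
  M+6: 0.44134769×0.6260 + 0.2548401×0.3740 = 0.371594
  M+8: 0.2548401×0.6260 = 0.159530
Scale to base peak (0.371594) = 100: 4.93 : 33.90 : 87.34 : 100.00 : 42.93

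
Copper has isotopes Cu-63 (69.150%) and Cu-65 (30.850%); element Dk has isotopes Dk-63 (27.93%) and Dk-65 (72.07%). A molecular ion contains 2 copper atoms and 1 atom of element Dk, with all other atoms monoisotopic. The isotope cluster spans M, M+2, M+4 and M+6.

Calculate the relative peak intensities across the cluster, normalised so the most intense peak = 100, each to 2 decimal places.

28.80 : 100.00 : 72.03 : 14.79

Copper pattern (n=2): 0.47817225 : 0.4266555 : 0.09517225
Element Dk pattern (n=1): 0.2793 : 0.7207
Convolve the two distributions (both contribute in 2-u steps):
  M: 0.47817225×0.2793 = 0.133554
  M+2: 0.47817225×0.7207 + 0.4266555×0.2793 = 0.463784
  M+4: 0.4266555×0.7207 + 0.09517225×0.2793 = 0.334072
  M+6: 0.09517225×0.7207 = 0.068591
Scale to base peak (0.463784) = 100: 28.80 : 100.00 : 72.03 : 14.79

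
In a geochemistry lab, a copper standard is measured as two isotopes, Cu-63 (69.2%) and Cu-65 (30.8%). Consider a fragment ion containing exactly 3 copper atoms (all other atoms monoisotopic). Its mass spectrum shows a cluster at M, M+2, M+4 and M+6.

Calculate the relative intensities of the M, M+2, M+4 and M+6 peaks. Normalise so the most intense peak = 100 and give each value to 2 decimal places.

Expanding (0.692 + 0.308)^3:
P(M) = 0.692^3 = 0.331374
P(M+2) = 3 × 0.692^2 × 0.308^1 = 0.442470
P(M+4) = 3 × 0.692^1 × 0.308^2 = 0.196938
P(M+6) = 0.308^3 = 0.029218
The M+2 peak is largest (0.442470); scaling to 100 gives 74.89 : 100.00 : 44.51 : 6.60.

74.89 : 100.00 : 44.51 : 6.60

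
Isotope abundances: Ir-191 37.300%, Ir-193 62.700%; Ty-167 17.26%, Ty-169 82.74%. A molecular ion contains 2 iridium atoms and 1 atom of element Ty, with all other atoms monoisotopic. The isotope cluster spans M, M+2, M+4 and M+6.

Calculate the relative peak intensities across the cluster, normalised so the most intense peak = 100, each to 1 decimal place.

Iridium pattern (n=2): 0.139129 : 0.467742 : 0.393129
Element Ty pattern (n=1): 0.1726 : 0.8274
Convolve the two distributions (both contribute in 2-u steps):
  M: 0.139129×0.1726 = 0.024014
  M+2: 0.139129×0.8274 + 0.467742×0.1726 = 0.195848
  M+4: 0.467742×0.8274 + 0.393129×0.1726 = 0.454864
  M+6: 0.393129×0.8274 = 0.325275
Scale to base peak (0.454864) = 100: 5.3 : 43.1 : 100.0 : 71.5

5.3 : 43.1 : 100.0 : 71.5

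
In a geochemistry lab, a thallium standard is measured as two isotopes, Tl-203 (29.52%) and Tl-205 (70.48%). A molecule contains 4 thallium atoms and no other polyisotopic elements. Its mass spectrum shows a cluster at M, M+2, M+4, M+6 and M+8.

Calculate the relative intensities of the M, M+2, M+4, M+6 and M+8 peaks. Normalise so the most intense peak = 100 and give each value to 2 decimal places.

Expanding (0.2952 + 0.7048)^4:
P(M) = 0.2952^4 = 0.007594
P(M+2) = 4 × 0.2952^3 × 0.7048^1 = 0.072523
P(M+4) = 6 × 0.2952^2 × 0.7048^2 = 0.259726
P(M+6) = 4 × 0.2952^1 × 0.7048^3 = 0.413403
P(M+8) = 0.7048^4 = 0.246754
The M+6 peak is largest (0.413403); scaling to 100 gives 1.84 : 17.54 : 62.83 : 100.00 : 59.69.

1.84 : 17.54 : 62.83 : 100.00 : 59.69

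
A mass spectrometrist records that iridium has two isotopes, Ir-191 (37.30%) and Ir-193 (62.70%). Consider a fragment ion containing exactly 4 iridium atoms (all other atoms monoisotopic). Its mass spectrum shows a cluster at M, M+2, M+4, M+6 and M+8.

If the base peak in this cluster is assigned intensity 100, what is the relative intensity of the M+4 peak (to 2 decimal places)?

Term probabilities: M 0.0194, M+2 0.1302, M+4 0.3282, M+6 0.3678, M+8 0.1546. Base peak = M+6.
P(M+6) = C(4,3) × 0.3730^1 × 0.6270^3 = 4 × 0.3730 × 0.24649188 = 0.367766 (base)
P(M+4) = C(4,2) × 0.3730^2 × 0.6270^2 = 6 × 0.139129 × 0.393129 = 0.328174
Relative intensity = 0.328174 / 0.367766 × 100 = 89.23

89.23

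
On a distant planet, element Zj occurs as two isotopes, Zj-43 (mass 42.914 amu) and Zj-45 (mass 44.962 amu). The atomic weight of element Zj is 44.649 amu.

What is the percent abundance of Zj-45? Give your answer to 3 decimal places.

Let x be the fractional abundance of Zj-43; then Zj-45 has abundance 1 − x.
42.914·x + 44.962·(1 − x) = 44.649
(42.914 − 44.962)·x = 44.649 − 44.962
x = -0.313 / -2.048 = 0.15283 → 15.283% Zj-43, 84.717% Zj-45.

84.717%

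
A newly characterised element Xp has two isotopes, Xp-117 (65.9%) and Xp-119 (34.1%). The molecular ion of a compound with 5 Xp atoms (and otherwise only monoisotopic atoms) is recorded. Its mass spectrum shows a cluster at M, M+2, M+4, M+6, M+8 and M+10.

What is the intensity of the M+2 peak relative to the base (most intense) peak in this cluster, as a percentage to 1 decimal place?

96.6%

Binomial terms of (0.659 + 0.341)^5: M 0.1243, M+2 0.3216, M+4 0.3328, M+6 0.1722, M+8 0.0446, M+10 0.0046 → M+4 is the base peak.
P(M+4) = C(5,2) × 0.659^3 × 0.341^2 = 10 × 0.28619118 × 0.116281 = 0.332786 (base)
P(M+2) = C(5,1) × 0.659^4 × 0.341^1 = 5 × 0.18859999 × 0.3410 = 0.321563
Relative intensity = 0.321563 / 0.332786 × 100 = 96.6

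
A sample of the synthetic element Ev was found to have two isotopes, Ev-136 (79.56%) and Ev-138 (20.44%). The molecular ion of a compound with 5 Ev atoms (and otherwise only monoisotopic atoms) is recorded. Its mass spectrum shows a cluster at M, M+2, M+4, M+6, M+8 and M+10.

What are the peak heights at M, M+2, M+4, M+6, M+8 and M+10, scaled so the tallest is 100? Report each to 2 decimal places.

77.85 : 100.00 : 51.38 : 13.20 : 1.70 : 0.09

The 5 Ev atoms are independent, so intensities follow the terms of (0.7956 + 0.2044)^5.
P(M) = 0.7956^5 = 0.318767
P(M+2) = 5 × 0.7956^4 × 0.2044^1 = 0.409477
P(M+4) = 10 × 0.7956^3 × 0.2044^2 = 0.210400
P(M+6) = 10 × 0.7956^2 × 0.2044^3 = 0.054055
P(M+8) = 5 × 0.7956^1 × 0.2044^4 = 0.006944
P(M+10) = 0.2044^5 = 0.000357
The M+2 peak is largest (0.409477); scaling to 100 gives 77.85 : 100.00 : 51.38 : 13.20 : 1.70 : 0.09.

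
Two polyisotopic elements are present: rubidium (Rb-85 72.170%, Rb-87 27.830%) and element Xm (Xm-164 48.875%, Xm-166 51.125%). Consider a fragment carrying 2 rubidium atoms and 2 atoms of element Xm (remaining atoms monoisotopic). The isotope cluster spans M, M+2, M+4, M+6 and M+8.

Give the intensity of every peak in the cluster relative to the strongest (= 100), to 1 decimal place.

Rubidium pattern (n=2): 0.52085089 : 0.40169822 : 0.07745089
Element Xm pattern (n=2): 0.23887656 : 0.49974687 : 0.26137656
Convolve the two distributions (both contribute in 2-u steps):
  M: 0.52085089×0.23887656 = 0.124419
  M+2: 0.52085089×0.49974687 + 0.40169822×0.23887656 = 0.356250
  M+4: 0.52085089×0.26137656 + 0.40169822×0.49974687 + 0.07745089×0.23887656 = 0.355387
  M+6: 0.40169822×0.26137656 + 0.07745089×0.49974687 = 0.143700
  M+8: 0.07745089×0.26137656 = 0.020244
Scale to base peak (0.356250) = 100: 34.9 : 100.0 : 99.8 : 40.3 : 5.7

34.9 : 100.0 : 99.8 : 40.3 : 5.7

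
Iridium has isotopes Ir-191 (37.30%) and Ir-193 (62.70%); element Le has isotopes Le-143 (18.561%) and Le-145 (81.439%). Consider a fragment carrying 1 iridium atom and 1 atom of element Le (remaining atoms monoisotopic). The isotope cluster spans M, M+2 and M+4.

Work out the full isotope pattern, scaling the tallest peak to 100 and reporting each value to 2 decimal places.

Iridium pattern (n=1): 0.3730 : 0.6270
Element Le pattern (n=1): 0.18561 : 0.81439
Convolve the two distributions (both contribute in 2-u steps):
  M: 0.3730×0.18561 = 0.069233
  M+2: 0.3730×0.81439 + 0.6270×0.18561 = 0.420145
  M+4: 0.6270×0.81439 = 0.510623
Scale to base peak (0.510623) = 100: 13.56 : 82.28 : 100.00

13.56 : 82.28 : 100.00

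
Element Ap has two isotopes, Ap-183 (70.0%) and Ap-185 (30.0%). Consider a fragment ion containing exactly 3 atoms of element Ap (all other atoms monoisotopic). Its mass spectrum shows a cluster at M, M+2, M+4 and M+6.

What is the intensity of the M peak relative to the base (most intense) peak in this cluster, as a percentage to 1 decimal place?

77.8%

(0.700 + 0.300)^3 gives M 0.3430, M+2 0.4410, M+4 0.1890, M+6 0.0270; the largest is M+2.
P(M+2) = C(3,1) × 0.700^2 × 0.300^1 = 3 × 0.4900 × 0.3000 = 0.441000 (base)
P(M) = C(3,0) × 0.700^3 × 0.300^0 = 1 × 0.3430 × 1.0000 = 0.343000
Relative intensity = 0.343000 / 0.441000 × 100 = 77.8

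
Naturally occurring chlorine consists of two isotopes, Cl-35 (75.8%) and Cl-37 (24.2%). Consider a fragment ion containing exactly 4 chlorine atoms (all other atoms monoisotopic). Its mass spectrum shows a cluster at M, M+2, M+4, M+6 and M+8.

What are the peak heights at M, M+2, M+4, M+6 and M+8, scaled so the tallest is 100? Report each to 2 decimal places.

78.31 : 100.00 : 47.89 : 10.19 : 0.81

Expanding (0.758 + 0.242)^4:
P(M) = 0.758^4 = 0.330124
P(M+2) = 4 × 0.758^3 × 0.242^1 = 0.421583
P(M+4) = 6 × 0.758^2 × 0.242^2 = 0.201893
P(M+6) = 4 × 0.758^1 × 0.242^3 = 0.042971
P(M+8) = 0.242^4 = 0.003430
The M+2 peak is largest (0.421583); scaling to 100 gives 78.31 : 100.00 : 47.89 : 10.19 : 0.81.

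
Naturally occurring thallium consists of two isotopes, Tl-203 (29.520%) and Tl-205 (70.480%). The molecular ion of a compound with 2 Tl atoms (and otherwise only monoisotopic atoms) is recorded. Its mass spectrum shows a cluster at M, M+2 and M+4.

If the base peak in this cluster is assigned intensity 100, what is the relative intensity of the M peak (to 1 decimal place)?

Binomial terms of (0.29520 + 0.70480)^2: M 0.0871, M+2 0.4161, M+4 0.4967 → M+4 is the base peak.
P(M+4) = C(2,2) × 0.29520^0 × 0.70480^2 = 1 × 1.0000 × 0.49674304 = 0.496743 (base)
P(M) = C(2,0) × 0.29520^2 × 0.70480^0 = 1 × 0.08714304 × 1.0000 = 0.087143
Relative intensity = 0.087143 / 0.496743 × 100 = 17.5

17.5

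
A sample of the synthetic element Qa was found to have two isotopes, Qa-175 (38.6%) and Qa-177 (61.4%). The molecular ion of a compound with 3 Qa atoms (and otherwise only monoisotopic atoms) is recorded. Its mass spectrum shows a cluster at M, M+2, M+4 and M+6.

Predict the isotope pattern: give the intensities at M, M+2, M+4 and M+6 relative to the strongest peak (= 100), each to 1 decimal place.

13.2 : 62.9 : 100.0 : 53.0

Expanding (0.386 + 0.614)^3:
P(M) = 0.386^3 = 0.057512
P(M+2) = 3 × 0.386^2 × 0.614^1 = 0.274451
P(M+4) = 3 × 0.386^1 × 0.614^2 = 0.436561
P(M+6) = 0.614^3 = 0.231476
The M+4 peak is largest (0.436561); scaling to 100 gives 13.2 : 62.9 : 100.0 : 53.0.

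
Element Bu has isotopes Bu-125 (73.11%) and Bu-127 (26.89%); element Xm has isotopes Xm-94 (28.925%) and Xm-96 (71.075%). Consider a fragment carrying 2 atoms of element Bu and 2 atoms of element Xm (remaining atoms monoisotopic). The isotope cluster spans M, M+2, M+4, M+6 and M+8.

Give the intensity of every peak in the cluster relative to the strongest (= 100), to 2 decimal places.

Element Bu pattern (n=2): 0.53450721 : 0.39318558 : 0.07230721
Element Xm pattern (n=2): 0.08366556 : 0.41116887 : 0.50516556
Convolve the two distributions (both contribute in 2-u steps):
  M: 0.53450721×0.08366556 = 0.044720
  M+2: 0.53450721×0.41116887 + 0.39318558×0.08366556 = 0.252669
  M+4: 0.53450721×0.50516556 + 0.39318558×0.41116887 + 0.07230721×0.08366556 = 0.437730
  M+6: 0.39318558×0.50516556 + 0.07230721×0.41116887 = 0.228354
  M+8: 0.07230721×0.50516556 = 0.036527
Scale to base peak (0.437730) = 100: 10.22 : 57.72 : 100.00 : 52.17 : 8.34

10.22 : 57.72 : 100.00 : 52.17 : 8.34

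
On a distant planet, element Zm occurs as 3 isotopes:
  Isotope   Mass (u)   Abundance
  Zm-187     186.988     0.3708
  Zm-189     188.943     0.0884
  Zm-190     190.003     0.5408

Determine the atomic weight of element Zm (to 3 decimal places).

Average mass = Σ (abundance × isotope mass) = 0.3708 × 186.988 + 0.0884 × 188.943 + 0.5408 × 190.003
= 69.3352 + 16.7026 + 102.7536 = 188.7914 u

188.791 u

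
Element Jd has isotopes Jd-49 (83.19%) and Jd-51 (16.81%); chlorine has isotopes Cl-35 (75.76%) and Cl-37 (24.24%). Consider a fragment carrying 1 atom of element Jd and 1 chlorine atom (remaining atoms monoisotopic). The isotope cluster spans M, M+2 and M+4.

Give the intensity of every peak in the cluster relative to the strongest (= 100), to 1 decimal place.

100.0 : 52.2 : 6.5

Element Jd pattern (n=1): 0.8319 : 0.1681
Chlorine pattern (n=1): 0.7576 : 0.2424
Convolve the two distributions (both contribute in 2-u steps):
  M: 0.8319×0.7576 = 0.630247
  M+2: 0.8319×0.2424 + 0.1681×0.7576 = 0.329005
  M+4: 0.1681×0.2424 = 0.040747
Scale to base peak (0.630247) = 100: 100.0 : 52.2 : 6.5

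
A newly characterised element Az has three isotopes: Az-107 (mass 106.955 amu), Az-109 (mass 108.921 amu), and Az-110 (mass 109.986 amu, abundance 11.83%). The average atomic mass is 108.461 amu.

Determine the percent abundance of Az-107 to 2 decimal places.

29.81%

Let x and y be the fractions of Az-107 and Az-109. Then x + y = 1 − 0.1183 = 0.8817 and 106.955x + 108.921y = 108.461 − 0.1183×109.986 = 95.4496562.
Substituting: 106.955x + 108.921(0.8817 − x) = 95.4496562
(106.955 − 108.921)x = -0.5859895  ⇒  x = 0.29806, y = 0.58364
Az-107: 29.81%, Az-109: 58.36%.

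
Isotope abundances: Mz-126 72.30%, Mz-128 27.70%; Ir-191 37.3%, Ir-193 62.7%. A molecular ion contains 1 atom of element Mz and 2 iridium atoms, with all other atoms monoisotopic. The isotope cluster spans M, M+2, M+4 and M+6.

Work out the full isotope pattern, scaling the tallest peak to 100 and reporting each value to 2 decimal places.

24.31 : 91.04 : 100.00 : 26.32

Element Mz pattern (n=1): 0.7230 : 0.2770
Iridium pattern (n=2): 0.139129 : 0.467742 : 0.393129
Convolve the two distributions (both contribute in 2-u steps):
  M: 0.7230×0.139129 = 0.100590
  M+2: 0.7230×0.467742 + 0.2770×0.139129 = 0.376716
  M+4: 0.7230×0.393129 + 0.2770×0.467742 = 0.413797
  M+6: 0.2770×0.393129 = 0.108897
Scale to base peak (0.413797) = 100: 24.31 : 91.04 : 100.00 : 26.32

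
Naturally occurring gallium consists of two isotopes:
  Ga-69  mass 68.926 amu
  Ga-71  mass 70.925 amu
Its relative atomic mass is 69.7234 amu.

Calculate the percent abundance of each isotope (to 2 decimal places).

Ga-69: 60.11%, Ga-71: 39.89%

With x = fraction of Ga-69 (so Ga-71 is 1 − x):
68.926·x + 70.925·(1 − x) = 69.7234
(68.926 − 70.925)·x = 69.7234 − 70.925
x = -1.2016 / -1.999 = 0.60110 → 60.11% Ga-69, 39.89% Ga-71.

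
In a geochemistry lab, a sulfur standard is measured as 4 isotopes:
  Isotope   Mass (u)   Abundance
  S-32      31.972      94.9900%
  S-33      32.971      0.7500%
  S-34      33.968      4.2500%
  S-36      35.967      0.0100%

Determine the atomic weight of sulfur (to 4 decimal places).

The abundance-weighted mean is 0.949900 × 31.972 + 0.007500 × 32.971 + 0.042500 × 33.968 + 0.000100 × 35.967
= 30.37020 + 0.24728 + 1.44364 + 0.00360 = 32.06472 u

32.0647 u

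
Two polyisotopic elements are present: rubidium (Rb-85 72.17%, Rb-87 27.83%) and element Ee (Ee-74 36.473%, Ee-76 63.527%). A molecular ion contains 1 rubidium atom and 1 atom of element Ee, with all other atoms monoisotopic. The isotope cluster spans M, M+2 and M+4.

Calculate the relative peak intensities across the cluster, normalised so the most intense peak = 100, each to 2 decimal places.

47.01 : 100.00 : 31.57

Rubidium pattern (n=1): 0.7217 : 0.2783
Element Ee pattern (n=1): 0.36473 : 0.63527
Convolve the two distributions (both contribute in 2-u steps):
  M: 0.7217×0.36473 = 0.263226
  M+2: 0.7217×0.63527 + 0.2783×0.36473 = 0.559979
  M+4: 0.2783×0.63527 = 0.176796
Scale to base peak (0.559979) = 100: 47.01 : 100.00 : 31.57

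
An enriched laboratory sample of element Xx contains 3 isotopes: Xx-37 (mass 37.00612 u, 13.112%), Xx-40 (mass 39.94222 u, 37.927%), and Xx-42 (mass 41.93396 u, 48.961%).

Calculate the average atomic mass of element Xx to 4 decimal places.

Weight each isotope mass by its fractional abundance: 0.13112 × 37.00612 + 0.37927 × 39.94222 + 0.48961 × 41.93396
= 4.852242 + 15.148886 + 20.531286 = 40.532414 u

40.5324 u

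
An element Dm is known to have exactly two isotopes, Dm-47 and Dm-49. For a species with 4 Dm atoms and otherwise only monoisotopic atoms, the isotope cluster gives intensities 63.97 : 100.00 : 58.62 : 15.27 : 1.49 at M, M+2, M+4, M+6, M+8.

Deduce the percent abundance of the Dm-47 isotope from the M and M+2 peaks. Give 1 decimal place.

If p is the fraction of Dm that is Dm-47, then I(M+2)/I(M) = [C(4,1)·p^3·(1−p)] / p^4 = 4·(1−p)/p = 100.00/63.97 = 1.5632
(1−p)/p = 1.5632/4 = 0.3908  ⇒  p = 1/(1 + 0.3908) = 0.7190
Dm-47: 71.9%, Dm-49: 28.1%.

71.9%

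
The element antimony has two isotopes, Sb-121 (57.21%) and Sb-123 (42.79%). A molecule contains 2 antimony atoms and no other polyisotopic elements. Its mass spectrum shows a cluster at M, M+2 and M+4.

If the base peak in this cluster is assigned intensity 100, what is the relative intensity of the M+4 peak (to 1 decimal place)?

37.4

(0.5721 + 0.4279)^2 gives M 0.3273, M+2 0.4896, M+4 0.1831; the largest is M+2.
P(M+2) = C(2,1) × 0.5721^1 × 0.4279^1 = 2 × 0.5721 × 0.4279 = 0.489603 (base)
P(M+4) = C(2,2) × 0.5721^0 × 0.4279^2 = 1 × 1.0000 × 0.18309841 = 0.183098
Relative intensity = 0.183098 / 0.489603 × 100 = 37.4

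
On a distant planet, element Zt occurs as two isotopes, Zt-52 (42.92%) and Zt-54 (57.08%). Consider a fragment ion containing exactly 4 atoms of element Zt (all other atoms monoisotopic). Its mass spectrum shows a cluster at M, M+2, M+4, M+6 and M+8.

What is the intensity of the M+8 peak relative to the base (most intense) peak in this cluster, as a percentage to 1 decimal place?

29.5%

Binomial terms of (0.4292 + 0.5708)^4: M 0.0339, M+2 0.1805, M+4 0.3601, M+6 0.3193, M+8 0.1062 → M+4 is the base peak.
P(M+4) = C(4,2) × 0.4292^2 × 0.5708^2 = 6 × 0.18421264 × 0.32581264 = 0.360113 (base)
P(M+8) = C(4,4) × 0.4292^0 × 0.5708^4 = 1 × 1.0000 × 0.10615388 = 0.106154
Relative intensity = 0.106154 / 0.360113 × 100 = 29.5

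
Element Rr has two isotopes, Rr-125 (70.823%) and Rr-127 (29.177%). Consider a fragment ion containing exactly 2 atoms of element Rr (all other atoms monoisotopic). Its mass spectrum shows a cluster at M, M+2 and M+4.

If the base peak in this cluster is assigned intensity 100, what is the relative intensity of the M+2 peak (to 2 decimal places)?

Binomial terms of (0.70823 + 0.29177)^2: M 0.5016, M+2 0.4133, M+4 0.0851 → M is the base peak.
P(M) = C(2,0) × 0.70823^2 × 0.29177^0 = 1 × 0.50158973 × 1.0000 = 0.501590 (base)
P(M+2) = C(2,1) × 0.70823^1 × 0.29177^1 = 2 × 0.70823 × 0.29177 = 0.413281
Relative intensity = 0.413281 / 0.501590 × 100 = 82.39

82.39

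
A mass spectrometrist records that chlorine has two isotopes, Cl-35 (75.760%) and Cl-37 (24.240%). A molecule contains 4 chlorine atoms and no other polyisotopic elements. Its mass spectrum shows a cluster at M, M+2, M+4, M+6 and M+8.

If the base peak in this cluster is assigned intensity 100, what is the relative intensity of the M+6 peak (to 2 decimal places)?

(0.75760 + 0.24240)^4 gives M 0.3294, M+2 0.4216, M+4 0.2023, M+6 0.0432, M+8 0.0035; the largest is M+2.
P(M+2) = C(4,1) × 0.75760^3 × 0.24240^1 = 4 × 0.4348304 × 0.2424 = 0.421612 (base)
P(M+6) = C(4,3) × 0.75760^1 × 0.24240^3 = 4 × 0.7576 × 0.01424288 = 0.043162
Relative intensity = 0.043162 / 0.421612 × 100 = 10.24

10.24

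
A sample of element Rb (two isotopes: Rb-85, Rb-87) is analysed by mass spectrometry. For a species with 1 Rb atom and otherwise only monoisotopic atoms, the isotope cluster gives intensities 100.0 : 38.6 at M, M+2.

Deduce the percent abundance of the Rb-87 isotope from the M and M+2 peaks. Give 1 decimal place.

27.8%

Write p for the Rb-85 fraction. I(M+2)/I(M) = [C(1,1)·p^0·(1−p)] / p^1 = 1·(1−p)/p = 38.6/100.0 = 0.3860
(1−p)/p = 0.3860/1 = 0.3860  ⇒  p = 1/(1 + 0.3860) = 0.7215
Rb-85: 72.2%, Rb-87: 27.8%.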